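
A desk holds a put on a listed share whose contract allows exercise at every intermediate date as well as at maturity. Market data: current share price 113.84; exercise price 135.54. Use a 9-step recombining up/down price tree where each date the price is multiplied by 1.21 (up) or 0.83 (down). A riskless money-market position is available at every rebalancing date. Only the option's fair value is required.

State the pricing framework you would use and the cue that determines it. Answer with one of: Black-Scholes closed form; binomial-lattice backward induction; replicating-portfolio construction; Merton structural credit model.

framework: binomial-lattice backward induction

Key observation: early exercise of the strike-135.54 put must be checked at each of the 9 dates (spot 113.84), which forces a node-by-node comparison of intrinsic and continuation value backward from expiry.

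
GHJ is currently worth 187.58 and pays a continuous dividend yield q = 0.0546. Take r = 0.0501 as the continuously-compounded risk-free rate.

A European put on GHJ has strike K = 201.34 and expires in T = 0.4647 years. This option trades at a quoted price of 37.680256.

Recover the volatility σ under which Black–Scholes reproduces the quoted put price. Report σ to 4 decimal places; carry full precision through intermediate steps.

At σ = 0.5906 the Black–Scholes value reproduces the quote:
σ√T = 0.5906·√0.4647 = 0.402606
d₁ = (ln(S/K) + (r−q+σ²/2)T) / (σ√T) = (ln(187.58/201.34) + (0.0501−0.0546+0.5906²/2)·0.4647) / 0.402606 = (-0.070790 + 0.078954) / 0.402606 = 0.020280
d₂ = d₁ − σ√T = 0.020280 − 0.402606 = -0.382325
e^{−rT} = 0.976987
e^{−qT} = 0.974947
N(−d₁) = 0.491910,  N(−d₂) = 0.648890
V = K·e^{−rT}·N(−d₂) − S·e^{−qT}·N(−d₁) = 127.640986 − 89.960730 = 37.680256 (matching the quote); vega is positive throughout, so no other σ reproduces this price

sigma = 0.5906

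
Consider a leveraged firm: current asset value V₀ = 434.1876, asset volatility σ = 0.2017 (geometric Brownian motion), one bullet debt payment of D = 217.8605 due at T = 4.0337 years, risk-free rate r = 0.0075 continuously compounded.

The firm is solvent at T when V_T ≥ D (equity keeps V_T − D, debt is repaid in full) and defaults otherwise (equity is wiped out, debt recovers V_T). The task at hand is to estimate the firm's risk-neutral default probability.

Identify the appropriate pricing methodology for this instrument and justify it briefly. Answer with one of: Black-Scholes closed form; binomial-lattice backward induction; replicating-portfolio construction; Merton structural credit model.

framework: Merton structural credit model

Key observation: a levered firm with one bullet debt due at 4.0337 years is the canonical structural-credit setup: equity is a call on the firm's assets struck at the face value.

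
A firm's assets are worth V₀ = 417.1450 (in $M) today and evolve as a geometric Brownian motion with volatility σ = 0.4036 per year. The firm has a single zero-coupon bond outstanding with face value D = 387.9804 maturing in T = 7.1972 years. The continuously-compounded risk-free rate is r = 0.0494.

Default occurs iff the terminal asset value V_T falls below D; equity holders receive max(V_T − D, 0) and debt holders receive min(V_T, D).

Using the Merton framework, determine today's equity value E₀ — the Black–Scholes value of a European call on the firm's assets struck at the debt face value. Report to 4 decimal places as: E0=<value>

E0=224.2114

Apply the equity-as-call identities (strike 387.9804, horizon 7.1972 years):
d₁ = [ln(V₀/D) + (r + σ²/2)T] / (σ√T)
   = [ln(417.1450/387.9804) + (0.0494 + 0.5·0.4036²)·7.1972] / (0.4036·√7.1972)
   = [0.072479 + 0.941728] / 1.082762 = 0.936686
d₂ = d₁ − σ√T = 0.936686 − 1.082762 = -0.146076
N(d₁) = 0.825540,  N(d₂) = 0.441931,  e^(−rT) = 0.700794
E₀ = V₀·N(d₁) − D·e^(−rT)·N(d₂)
   = 417.1450·0.825540 − 387.9804·0.700794·0.441931 = 224.211438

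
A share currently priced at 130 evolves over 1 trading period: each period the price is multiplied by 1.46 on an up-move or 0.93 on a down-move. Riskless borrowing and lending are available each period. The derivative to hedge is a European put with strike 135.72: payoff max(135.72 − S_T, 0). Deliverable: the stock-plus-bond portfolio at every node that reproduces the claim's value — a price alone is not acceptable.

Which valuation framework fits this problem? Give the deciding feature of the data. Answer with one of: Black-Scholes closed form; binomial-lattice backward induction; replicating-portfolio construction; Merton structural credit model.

framework: replicating-portfolio construction

Key observation: a price alone would not answer the question — the per-node share/bond construction on the spot-130, 1.46/0.93 tree is required, and only the replicating-portfolio method yields it.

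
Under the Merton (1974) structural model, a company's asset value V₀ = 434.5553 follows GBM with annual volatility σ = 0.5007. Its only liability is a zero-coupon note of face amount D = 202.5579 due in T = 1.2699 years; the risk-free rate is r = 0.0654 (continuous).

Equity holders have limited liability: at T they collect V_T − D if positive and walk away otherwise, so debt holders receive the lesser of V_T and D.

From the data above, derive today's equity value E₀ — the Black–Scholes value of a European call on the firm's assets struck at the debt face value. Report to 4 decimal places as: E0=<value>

Equity is a call on the firm's assets struck at D = 202.5579:
d₁ = [ln(V₀/D) + (r + σ²/2)T] / (σ√T)
   = [ln(434.5553/202.5579) + (0.0654 + 0.5·0.5007²)·1.2699] / (0.5007·√1.2699)
   = [0.763297 + 0.242234] / 0.564238 = 1.782105
d₂ = d₁ − σ√T = 1.782105 − 0.564238 = 1.217867
N(d₁) = 0.962634,  N(d₂) = 0.888363,  e^(−rT) = 0.920304
E₀ = V₀·N(d₁) − D·e^(−rT)·N(d₂)
   = 434.5553·0.962634 − 202.5579·0.920304·0.888363 = 252.713719

E0=252.7137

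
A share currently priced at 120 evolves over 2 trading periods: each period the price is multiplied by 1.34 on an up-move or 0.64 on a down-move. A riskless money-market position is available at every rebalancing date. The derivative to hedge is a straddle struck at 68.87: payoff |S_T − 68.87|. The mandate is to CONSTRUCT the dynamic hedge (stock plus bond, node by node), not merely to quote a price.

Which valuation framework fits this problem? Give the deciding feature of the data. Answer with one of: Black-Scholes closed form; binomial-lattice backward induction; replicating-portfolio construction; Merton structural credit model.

framework: replicating-portfolio construction

Key observation: since the answer must list Δ and B at each node of the 1.34/0.64 lattice on 120, the replicating-portfolio method — solving the two-state system at every node — is the one that applies.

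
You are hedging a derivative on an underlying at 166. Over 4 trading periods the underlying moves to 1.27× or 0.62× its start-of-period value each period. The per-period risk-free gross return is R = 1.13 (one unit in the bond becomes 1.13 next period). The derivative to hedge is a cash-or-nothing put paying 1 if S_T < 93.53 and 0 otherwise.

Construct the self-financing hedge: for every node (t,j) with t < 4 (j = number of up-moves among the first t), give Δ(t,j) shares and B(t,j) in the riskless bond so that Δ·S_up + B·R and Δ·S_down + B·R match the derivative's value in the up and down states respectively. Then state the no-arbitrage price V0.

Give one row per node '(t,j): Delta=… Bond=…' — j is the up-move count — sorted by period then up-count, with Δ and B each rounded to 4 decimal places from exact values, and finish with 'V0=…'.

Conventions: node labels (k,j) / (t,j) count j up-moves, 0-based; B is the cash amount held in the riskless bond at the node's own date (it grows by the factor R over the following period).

Risk-neutral probability p* = (R−d)/(u−d) = (1.13−0.62)/(1.27−0.62) = 0.7846.
At maturity the claim pays: V(4,0)=1.0000, V(4,1)=1.0000, V(4,2)=0.0000, V(4,3)=0.0000, V(4,4)=0.0000
  t=3,j=0: stock 39.5624 → up 50.2443 (V=1.0000), down 24.5287 (V=1.0000). Price 0.8850; hedge Δ=0.0000, bond B=0.8850.
  t=3,j=1: stock 81.0392 → up 102.9198 (V=0.0000), down 50.2443 (V=1.0000). Price 0.1906; hedge Δ=-0.0190, bond B=1.7291.
  t=3,j=2: stock 165.9997 → up 210.8196 (V=0.0000), down 102.9198 (V=0.0000). Price 0.0000; hedge Δ=0.0000, bond B=0.0000.
  t=3,j=3: stock 340.0316 → up 431.8401 (V=0.0000), down 210.8196 (V=0.0000). Price 0.0000; hedge Δ=0.0000, bond B=0.0000.
  t=2,j=0: stock 63.8104 → up 81.0392 (V=0.1906), down 39.5624 (V=0.8850). Price 0.3010; hedge Δ=-0.0167, bond B=1.3693.
  t=2,j=1: stock 130.7084 → up 165.9997 (V=0.0000), down 81.0392 (V=0.1906). Price 0.0363; hedge Δ=-0.0022, bond B=0.3296.
  t=2,j=2: stock 267.7414 → up 340.0316 (V=0.0000), down 165.9997 (V=0.0000). Price 0.0000; hedge Δ=0.0000, bond B=0.0000.
  t=1,j=0: stock 102.9200 → up 130.7084 (V=0.0363), down 63.8104 (V=0.3010). Price 0.0826; hedge Δ=-0.0040, bond B=0.4898.
  t=1,j=1: stock 210.8200 → up 267.7414 (V=0.0000), down 130.7084 (V=0.0363). Price 0.0069; hedge Δ=-0.0003, bond B=0.0628.
  t=0,j=0: stock 166.0000 → up 210.8200 (V=0.0069), down 102.9200 (V=0.0826). Price 0.0206; hedge Δ=-0.0007, bond B=0.1370.
Verification: the root portfolio costs Δ(0,0)·S0 + B(0,0) = 0.0206, matching V0.

(0,0): Delta=-0.0007 Bond=0.1370
(1,0): Delta=-0.0040 Bond=0.4898
(1,1): Delta=-0.0003 Bond=0.0628
(2,0): Delta=-0.0167 Bond=1.3693
(2,1): Delta=-0.0022 Bond=0.3296
(2,2): Delta=0.0000 Bond=0.0000
(3,0): Delta=0.0000 Bond=0.8850
(3,1): Delta=-0.0190 Bond=1.7291
(3,2): Delta=0.0000 Bond=0.0000
(3,3): Delta=0.0000 Bond=0.0000
V0=0.0206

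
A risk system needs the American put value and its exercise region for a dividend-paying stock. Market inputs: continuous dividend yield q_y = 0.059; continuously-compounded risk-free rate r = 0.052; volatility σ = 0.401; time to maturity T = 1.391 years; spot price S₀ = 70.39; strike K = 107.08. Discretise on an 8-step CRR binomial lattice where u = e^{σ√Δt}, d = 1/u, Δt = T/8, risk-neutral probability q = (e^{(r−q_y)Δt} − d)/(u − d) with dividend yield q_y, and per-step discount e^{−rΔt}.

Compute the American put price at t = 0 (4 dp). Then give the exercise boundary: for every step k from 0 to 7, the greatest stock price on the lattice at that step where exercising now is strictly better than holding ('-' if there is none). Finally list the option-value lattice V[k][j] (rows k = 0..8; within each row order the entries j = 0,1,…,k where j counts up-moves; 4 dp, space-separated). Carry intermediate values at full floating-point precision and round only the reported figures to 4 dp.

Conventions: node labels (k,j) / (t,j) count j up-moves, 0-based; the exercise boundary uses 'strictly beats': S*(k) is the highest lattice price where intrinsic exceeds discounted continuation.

params: Δt=0.17388 u=1.18200 d=0.84602 q=0.45467 e^(-rΔt)=0.99100
t_8 payoffs: 88.6059 81.2693 71.0191 56.6982 36.6900 8.7360 0.0000 0.0000 0.0000
t_7: node(7,0) S=21.8364 payoff=85.2436 vs cont=84.5026 → 85.2436 [stop]  node(7,1) S=30.5083 payoff=76.5717 vs cont=75.9192 → 76.5717 [stop]  node(7,2) S=42.6241 payoff=64.4559 vs cont=63.9271 → 64.4559 [stop]  node(7,3) S=59.5515 payoff=47.5285 vs cont=47.1725 → 47.5285 [stop]  node(7,4) S=83.2012 payoff=23.8788 vs cont=23.7642 → 23.8788 [stop]  node(7,5) S=116.2429 payoff=0.0000 vs cont=4.7211 → 4.7211 [wait]  node(7,6) S=162.4065 payoff=0.0000 vs cont=0.0000 → 0.0000 [wait]  node(7,7) S=226.9031 payoff=0.0000 vs cont=0.0000 → 0.0000 [wait]  ⇒ S*(7)=83.2012
t_6: node(6,0) S=25.8107 payoff=81.2693 vs cont=80.5689 → 81.2693 [stop]  node(6,1) S=36.0609 payoff=71.0191 vs cont=70.4233 → 71.0191 [stop]  node(6,2) S=50.3818 payoff=56.6982 vs cont=56.2486 → 56.6982 [stop]  node(6,3) S=70.3900 payoff=36.6900 vs cont=36.4446 → 36.6900 [stop]  node(6,4) S=98.3440 payoff=8.7360 vs cont=15.0318 → 15.0318 [wait]  node(6,5) S=137.3994 payoff=0.0000 vs cont=2.5514 → 2.5514 [wait]  node(6,6) S=191.9650 payoff=0.0000 vs cont=0.0000 → 0.0000 [wait]  ⇒ S*(6)=70.3900
t_5: node(5,0) S=30.5083 payoff=76.5717 vs cont=75.9192 → 76.5717 [stop]  node(5,1) S=42.6241 payoff=64.4559 vs cont=63.9271 → 64.4559 [stop]  node(5,2) S=59.5515 payoff=47.5285 vs cont=47.1725 → 47.5285 [stop]  node(5,3) S=83.2012 payoff=23.8788 vs cont=26.6010 → 26.6010 [wait]  node(5,4) S=116.2429 payoff=0.0000 vs cont=9.2730 → 9.2730 [wait]  node(5,5) S=162.4065 payoff=0.0000 vs cont=1.3788 → 1.3788 [wait]  ⇒ S*(5)=59.5515
t_4: node(4,0) S=36.0609 payoff=71.0191 vs cont=70.4233 → 71.0191 [stop]  node(4,1) S=50.3818 payoff=56.6982 vs cont=56.2486 → 56.6982 [stop]  node(4,2) S=70.3900 payoff=36.6900 vs cont=37.6712 → 37.6712 [wait]  node(4,3) S=98.3440 payoff=8.7360 vs cont=18.5539 → 18.5539 [wait]  node(4,4) S=137.3994 payoff=0.0000 vs cont=5.6326 → 5.6326 [wait]  ⇒ S*(4)=50.3818
t_3: node(3,0) S=42.6241 payoff=64.4559 vs cont=63.9271 → 64.4559 [stop]  node(3,1) S=59.5515 payoff=47.5285 vs cont=47.6146 → 47.6146 [wait]  node(3,2) S=83.2012 payoff=23.8788 vs cont=28.7182 → 28.7182 [wait]  node(3,3) S=116.2429 payoff=0.0000 vs cont=12.5648 → 12.5648 [wait]  ⇒ S*(3)=42.6241
t_2: node(2,0) S=50.3818 payoff=56.6982 vs cont=56.2874 → 56.6982 [stop]  node(2,1) S=70.3900 payoff=36.6900 vs cont=38.6717 → 38.6717 [wait]  node(2,2) S=98.3440 payoff=8.7360 vs cont=21.1813 → 21.1813 [wait]  ⇒ S*(2)=50.3818
t_1: node(1,0) S=59.5515 payoff=47.5285 vs cont=48.0654 → 48.0654 [wait]  node(1,1) S=83.2012 payoff=23.8788 vs cont=30.4427 → 30.4427 [wait]  ⇒ S*(1)=-
t_0: node(0,0) S=70.3900 payoff=36.6900 vs cont=39.6923 → 39.6923 [wait]  ⇒ S*(0)=-

price = 39.6923
boundary = - - 50.3818 42.6241 50.3818 59.5515 70.3900 83.2012
tree:
39.6923
48.0654 30.4427
56.6982 38.6717 21.1813
64.4559 47.6146 28.7182 12.5648
71.0191 56.6982 37.6712 18.5539 5.6326
76.5717 64.4559 47.5285 26.6010 9.2730 1.3788
81.2693 71.0191 56.6982 36.6900 15.0318 2.5514 0.0000
85.2436 76.5717 64.4559 47.5285 23.8788 4.7211 0.0000 0.0000
88.6059 81.2693 71.0191 56.6982 36.6900 8.7360 0.0000 0.0000 0.0000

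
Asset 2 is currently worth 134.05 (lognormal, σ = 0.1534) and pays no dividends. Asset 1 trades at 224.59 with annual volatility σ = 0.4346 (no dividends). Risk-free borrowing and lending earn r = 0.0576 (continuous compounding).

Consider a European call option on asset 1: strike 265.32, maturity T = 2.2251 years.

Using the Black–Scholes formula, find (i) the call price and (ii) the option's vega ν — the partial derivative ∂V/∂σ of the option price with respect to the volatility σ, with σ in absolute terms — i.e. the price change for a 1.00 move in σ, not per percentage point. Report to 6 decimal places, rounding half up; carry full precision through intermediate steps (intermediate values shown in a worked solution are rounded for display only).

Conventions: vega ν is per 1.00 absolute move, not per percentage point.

price = 53.895960
ν = 129.048634

σ√T = 0.4346·√2.2251 = 0.648283
d₁ = (ln(S/K) + (r+σ²/2)T) / (σ√T) = (ln(224.59/265.32) + (0.0576+0.4346²/2)·2.2251) / 0.648283 = (-0.166660 + 0.338301) / 0.648283 = 0.264762
d₂ = d₁ − σ√T = 0.264762 − 0.648283 = -0.383520
e^{−rT} = 0.879708
N(d₁) = 0.604404,  N(d₂) = 0.350667
Call price V = S·N(d₁) − K·e^{−rT}·N(d₂) = 135.743039 − 81.847079 = 53.895960
φ(d₁) = (1/√(2π))·e^{−d₁²/2} = 0.385202
ν = S·φ(d₁)·√T = 129.048634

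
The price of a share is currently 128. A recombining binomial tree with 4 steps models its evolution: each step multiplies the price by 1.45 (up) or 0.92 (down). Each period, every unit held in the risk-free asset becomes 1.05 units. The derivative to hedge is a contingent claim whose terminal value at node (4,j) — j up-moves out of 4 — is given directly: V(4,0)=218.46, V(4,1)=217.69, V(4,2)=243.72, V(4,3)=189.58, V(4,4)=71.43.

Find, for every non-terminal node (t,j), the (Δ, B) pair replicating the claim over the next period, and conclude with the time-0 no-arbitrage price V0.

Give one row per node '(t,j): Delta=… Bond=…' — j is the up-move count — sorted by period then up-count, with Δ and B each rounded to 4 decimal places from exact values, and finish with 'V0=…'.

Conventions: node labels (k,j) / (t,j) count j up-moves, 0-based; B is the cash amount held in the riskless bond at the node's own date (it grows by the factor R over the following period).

(0,0): Delta=0.0186 Bond=179.8564
(1,0): Delta=0.0863 Bond=180.8713
(1,1): Delta=-0.1137 Bond=213.3963
(2,0): Delta=0.0963 Bond=188.8408
(2,1): Delta=0.0670 Bond=193.2199
(2,2): Delta=-0.4663 Bond=318.9778
(3,0): Delta=-0.0146 Bond=209.3301
(3,1): Delta=0.3126 Bond=164.2913
(3,2): Delta=-0.4126 Bond=321.6180
(3,3): Delta=-0.5713 Bond=375.8767
V0=182.2370

Risk-neutral probability p* = (R−d)/(u−d) = (1.05−0.92)/(1.45−0.92) = 0.2453.
Payoffs at expiry: V(4,0)=218.4600, V(4,1)=217.6900, V(4,2)=243.7200, V(4,3)=189.5800, V(4,4)=71.4300
(3,0): S=99.6721. Δ = (V_up−V_dn)/(S_up−S_dn) = (217.6900−218.4600)/(144.5245−91.6983) = -0.0146. V = [p*·217.6900 + (1−p*)·218.4600]/1.05 = 207.8773. B = V − Δ·S = 209.3301.
(3,1): S=157.0918. Δ = (V_up−V_dn)/(S_up−S_dn) = (243.7200−217.6900)/(227.7832−144.5245) = 0.3126. V = [p*·243.7200 + (1−p*)·217.6900]/1.05 = 213.4045. B = V − Δ·S = 164.2913.
(3,2): S=247.5904. Δ = (V_up−V_dn)/(S_up−S_dn) = (189.5800−243.7200)/(359.0061−227.7832) = -0.4126. V = [p*·189.5800 + (1−p*)·243.7200]/1.05 = 219.4670. B = V − Δ·S = 321.6180.
(3,3): S=390.2240. Δ = (V_up−V_dn)/(S_up−S_dn) = (71.4300−189.5800)/(565.8248−359.0061) = -0.5713. V = [p*·71.4300 + (1−p*)·189.5800]/1.05 = 152.9522. B = V − Δ·S = 375.8767.
(2,0): S=108.3392. Δ = (V_up−V_dn)/(S_up−S_dn) = (213.4045−207.8773)/(157.0918−99.6721) = 0.0963. V = [p*·213.4045 + (1−p*)·207.8773]/1.05 = 199.2695. B = V − Δ·S = 188.8408.
(2,1): S=170.7520. Δ = (V_up−V_dn)/(S_up−S_dn) = (219.4670−213.4045)/(247.5904−157.0918) = 0.0670. V = [p*·219.4670 + (1−p*)·213.4045]/1.05 = 204.6586. B = V − Δ·S = 193.2199.
(2,2): S=269.1200. Δ = (V_up−V_dn)/(S_up−S_dn) = (152.9522−219.4670)/(390.2240−247.5904) = -0.4663. V = [p*·152.9522 + (1−p*)·219.4670]/1.05 = 193.4782. B = V − Δ·S = 318.9778.
(1,0): S=117.7600. Δ = (V_up−V_dn)/(S_up−S_dn) = (204.6586−199.2695)/(170.7520−108.3392) = 0.0863. V = [p*·204.6586 + (1−p*)·199.2695]/1.05 = 191.0394. B = V − Δ·S = 180.8713.
(1,1): S=185.6000. Δ = (V_up−V_dn)/(S_up−S_dn) = (193.4782−204.6586)/(269.1200−170.7520) = -0.1137. V = [p*·193.4782 + (1−p*)·204.6586]/1.05 = 192.3012. B = V − Δ·S = 213.3963.
(0,0): S=128.0000. Δ = (V_up−V_dn)/(S_up−S_dn) = (192.3012−191.0394)/(185.6000−117.7600) = 0.0186. V = [p*·192.3012 + (1−p*)·191.0394]/1.05 = 182.2370. B = V − Δ·S = 179.8564.
Verification: the root portfolio costs Δ(0,0)·S0 + B(0,0) = 182.2370, matching V0.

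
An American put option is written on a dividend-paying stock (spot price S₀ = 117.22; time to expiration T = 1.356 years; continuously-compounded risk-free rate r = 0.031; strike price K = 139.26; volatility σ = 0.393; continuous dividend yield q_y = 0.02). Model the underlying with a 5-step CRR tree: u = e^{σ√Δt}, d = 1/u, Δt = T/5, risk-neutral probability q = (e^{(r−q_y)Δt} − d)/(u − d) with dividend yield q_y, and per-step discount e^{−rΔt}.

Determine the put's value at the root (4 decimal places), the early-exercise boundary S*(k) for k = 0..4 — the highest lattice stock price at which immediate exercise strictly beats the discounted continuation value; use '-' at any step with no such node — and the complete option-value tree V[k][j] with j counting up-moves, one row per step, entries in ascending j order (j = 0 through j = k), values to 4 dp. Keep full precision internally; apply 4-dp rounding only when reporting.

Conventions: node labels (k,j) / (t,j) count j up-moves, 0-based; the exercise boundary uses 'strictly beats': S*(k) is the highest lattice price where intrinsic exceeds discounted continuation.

price = 33.5826
boundary = - - 77.8457 63.4382 77.8457
tree:
33.5826
46.3974 18.9322
61.4143 29.3598 6.8556
75.8218 43.7829 12.7147 0.0000
87.5628 61.4143 23.5812 0.0000 0.0000
97.1308 75.8218 43.7348 0.0000 0.0000 0.0000

Δt=0.27120, u=1.22711, d=0.81492, q=0.45626, disc=e^(-rΔt)=0.99163
k=5 terminal: V=max(K-S,0) → 97.1308 75.8218 43.7348 0.0000 0.0000 0.0000
k=4: j=0 S=51.6972 intr=87.5628 cont=86.6765 V=87.5628[EX]; j=1 S=77.8457 intr=61.4143 cont=60.6695 V=61.4143[EX]; j=2 S=117.2200 intr=22.0400 cont=23.5812 V=23.5812[hold]; j=3 S=176.5098 intr=0.0000 cont=0.0000 V=0.0000[hold]; j=4 S=265.7885 intr=0.0000 cont=0.0000 V=0.0000[hold]  S*(4)=77.8457
k=3: j=0 S=63.4382 intr=75.8218 cont=74.9991 V=75.8218[EX]; j=1 S=95.5252 intr=43.7348 cont=43.7829 V=43.7829[hold]; j=2 S=143.8419 intr=0.0000 cont=12.7147 V=12.7147[hold]; j=3 S=216.5971 intr=0.0000 cont=0.0000 V=0.0000[hold]  S*(3)=63.4382
k=2: j=0 S=77.8457 intr=61.4143 cont=60.6913 V=61.4143[EX]; j=1 S=117.2200 intr=22.0400 cont=29.3598 V=29.3598[hold]; j=2 S=176.5098 intr=0.0000 cont=6.8556 V=6.8556[hold]  S*(2)=77.8457
k=1: j=0 S=95.5252 intr=43.7348 cont=46.3974 V=46.3974[hold]; j=1 S=143.8419 intr=0.0000 cont=18.9322 V=18.9322[hold]  S*(1)=-
k=0: j=0 S=117.2200 intr=22.0400 cont=33.5826 V=33.5826[hold]  S*(0)=-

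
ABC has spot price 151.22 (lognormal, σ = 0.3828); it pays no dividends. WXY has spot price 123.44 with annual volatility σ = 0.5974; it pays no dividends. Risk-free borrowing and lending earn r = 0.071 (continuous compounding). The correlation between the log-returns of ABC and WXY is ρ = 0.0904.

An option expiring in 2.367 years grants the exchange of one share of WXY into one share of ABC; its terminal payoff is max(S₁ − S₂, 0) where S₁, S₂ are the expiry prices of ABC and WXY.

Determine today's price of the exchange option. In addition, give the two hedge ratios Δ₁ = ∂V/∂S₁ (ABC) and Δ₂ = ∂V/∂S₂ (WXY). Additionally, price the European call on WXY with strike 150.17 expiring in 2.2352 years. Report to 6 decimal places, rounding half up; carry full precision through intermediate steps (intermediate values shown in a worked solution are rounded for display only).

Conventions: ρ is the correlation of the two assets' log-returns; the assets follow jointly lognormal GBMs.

exchange price = 69.613835
Δ1 = 0.763312
Δ2 = -0.371145
price(WXY call K=150.17) = 41.062254

σ_eff = √(σ₁² + σ₂² − 2ρσ₁σ₂) = √(0.3828² + 0.5974² − 2·0.0904·0.3828·0.5974) = 0.679762
d₁ = (ln(S₁/S₂) + (q₂ − q₁ + σ_eff²/2)T) / (σ_eff√T) = (ln(151.22/123.44) + (0.0 − 0.0 + 0.231038)·2.367) / 1.045818 = 0.716997
d₂ = d₁ − σ_eff√T = 0.716997 − 1.045818 = -0.328821
N(d₁) = 0.763312,  N(d₂) = 0.371145
V = S₁·e^{−q₁T}·N(d₁) − S₂·e^{−q₂T}·N(d₂) = 115.428032 − 45.814198 = 69.613835
Δ₁ = e^{−q₁T}·N(d₁) = 0.763312;  Δ₂ = −e^{−q₂T}·N(d₂) = -0.371145
[vanilla: WXY call K=150.17]
σ√T = 0.5974·√2.2352 = 0.893148
d₁ = (ln(S/K) + (r+σ²/2)T) / (σ√T) = (ln(123.44/150.17) + (0.071+0.5974²/2)·2.2352) / 0.893148 = (-0.196013 + 0.557556) / 0.893148 = 0.404796
d₂ = d₁ − σ√T = 0.404796 − 0.893148 = -0.488352
e^{−rT} = 0.853253
N(d₁) = 0.657186,  N(d₂) = 0.312650
price = S·N(d₁) − K·e^{−rT}·N(d₂) = 81.123090 − 40.060836 = 41.062254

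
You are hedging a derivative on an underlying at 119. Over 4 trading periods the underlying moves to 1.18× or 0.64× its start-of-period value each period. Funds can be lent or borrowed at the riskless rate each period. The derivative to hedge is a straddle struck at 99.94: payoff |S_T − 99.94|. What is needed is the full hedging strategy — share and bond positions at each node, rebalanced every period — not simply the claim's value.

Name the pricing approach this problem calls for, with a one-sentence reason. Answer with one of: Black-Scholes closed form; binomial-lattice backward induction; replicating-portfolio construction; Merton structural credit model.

Key observation: what is demanded is not a single number but the (Δ, B) position at each node of the 1.18/0.64 tree starting at 119; constructing those positions is the replicating-portfolio method.

framework: replicating-portfolio construction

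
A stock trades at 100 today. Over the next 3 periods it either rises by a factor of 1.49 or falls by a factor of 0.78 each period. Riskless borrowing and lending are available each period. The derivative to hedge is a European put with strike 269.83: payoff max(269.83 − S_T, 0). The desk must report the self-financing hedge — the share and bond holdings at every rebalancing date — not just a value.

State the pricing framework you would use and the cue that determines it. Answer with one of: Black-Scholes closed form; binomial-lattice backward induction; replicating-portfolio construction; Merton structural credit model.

framework: replicating-portfolio construction

Key observation: the task asks for the hedge itself — share and bond holdings at every node of the 3-period tree on spot 100 with factors 1.49/0.78 — which is exactly what the replicating-portfolio construction produces.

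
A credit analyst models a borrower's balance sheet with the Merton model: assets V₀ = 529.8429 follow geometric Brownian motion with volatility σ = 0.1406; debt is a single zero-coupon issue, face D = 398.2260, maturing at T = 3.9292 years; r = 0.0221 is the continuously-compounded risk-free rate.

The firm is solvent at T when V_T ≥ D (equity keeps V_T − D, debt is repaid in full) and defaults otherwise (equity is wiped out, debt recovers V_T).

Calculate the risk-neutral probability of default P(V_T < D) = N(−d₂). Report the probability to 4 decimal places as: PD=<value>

PD=0.1157

Apply the equity-as-call identities (strike 398.2260, horizon 3.9292 years):
d₁ = [ln(V₀/D) + (r + σ²/2)T] / (σ√T)
   = [ln(529.8429/398.2260) + (0.0221 + 0.5·0.1406²)·3.9292] / (0.1406·√3.9292)
   = [0.285561 + 0.125672] / 0.278700 = 1.475539
d₂ = d₁ − σ√T = 1.475539 − 0.278700 = 1.196839
risk-neutral PD = N(−d₂) = N(-1.196839) = 0.115685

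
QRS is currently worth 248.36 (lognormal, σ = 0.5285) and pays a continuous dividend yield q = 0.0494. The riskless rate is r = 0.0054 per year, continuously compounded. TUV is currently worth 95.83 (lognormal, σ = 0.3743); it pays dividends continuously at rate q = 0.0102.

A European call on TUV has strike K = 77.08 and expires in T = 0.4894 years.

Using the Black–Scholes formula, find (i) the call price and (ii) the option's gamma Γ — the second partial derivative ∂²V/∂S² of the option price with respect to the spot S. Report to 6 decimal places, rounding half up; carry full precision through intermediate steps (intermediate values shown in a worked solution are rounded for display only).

σ√T = 0.3743·√0.4894 = 0.261850
d₁ = (ln(S/K) + (r−q+σ²/2)T) / (σ√T) = (ln(95.83/77.08) + (0.0054−0.0102+0.3743²/2)·0.4894) / 0.261850 = (0.217732 + 0.031933) / 0.261850 = 0.953469
d₂ = d₁ − σ√T = 0.953469 − 0.261850 = 0.691619
e^{−rT} = 0.997361
e^{−qT} = 0.995021
N(d₁) = 0.829824,  N(d₂) = 0.755412
Call price V = S·e^{−qT}·N(d₁) − K·e^{−rT}·N(d₂) = 79.126035 − 58.073467 = 21.052568
φ(d₁) = (1/√(2π))·e^{−d₁²/2} = 0.253222
Γ = e^{−qT}·φ(d₁) / (S·σ·√T) = 0.010041

price = 21.052568
Γ = 0.010041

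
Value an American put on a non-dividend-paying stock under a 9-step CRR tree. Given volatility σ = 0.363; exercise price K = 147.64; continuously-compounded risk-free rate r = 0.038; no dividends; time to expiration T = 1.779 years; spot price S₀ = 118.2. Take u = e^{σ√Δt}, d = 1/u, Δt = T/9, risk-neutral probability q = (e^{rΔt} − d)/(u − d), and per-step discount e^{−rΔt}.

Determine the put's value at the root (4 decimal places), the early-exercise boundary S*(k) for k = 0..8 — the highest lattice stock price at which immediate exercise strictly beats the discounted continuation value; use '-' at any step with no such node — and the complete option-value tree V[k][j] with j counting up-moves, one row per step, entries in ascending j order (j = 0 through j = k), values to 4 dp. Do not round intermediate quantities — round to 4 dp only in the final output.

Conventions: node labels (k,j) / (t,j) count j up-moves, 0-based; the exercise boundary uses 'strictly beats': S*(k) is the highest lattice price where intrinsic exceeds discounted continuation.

Δt=0.19767  u=1.17514  d=0.85096  q=0.48300  discount=0.99252
step 9 (expiry): payoffs max(K−S,0) = 119.9830 109.4468 94.8968 74.8039 47.0564 8.7382 0.0000 0.0000 0.0000 0.0000
step 8: (k=8,j=0): S=32.5009, K−S=115.1391, hold=114.0343 ⇒ V=115.1391 exercise | (k=8,j=1): S=44.8824, K−S=102.7576, hold=101.6528 ⇒ V=102.7576 exercise | (k=8,j=2): S=61.9807, K−S=85.6593, hold=84.5545 ⇒ V=85.6593 exercise | (k=8,j=3): S=85.5927, K−S=62.0473, hold=60.9424 ⇒ V=62.0473 exercise | (k=8,j=4): S=118.2000, K−S=29.4400, hold=28.3352 ⇒ V=29.4400 exercise | (k=8,j=5): S=163.2293, K−S=0.0000, hold=4.4839 ⇒ V=4.4839 continue | (k=8,j=6): S=225.4128, K−S=0.0000, hold=0.0000 ⇒ V=0.0000 continue | (k=8,j=7): S=311.2856, K−S=0.0000, hold=0.0000 ⇒ V=0.0000 continue | (k=8,j=8): S=429.8724, K−S=0.0000, hold=0.0000 ⇒ V=0.0000 continue  boundary S*=118.2000
step 7: (k=7,j=0): S=38.1932, K−S=109.4468, hold=108.3420 ⇒ V=109.4468 exercise | (k=7,j=1): S=52.7432, K−S=94.8968, hold=93.7920 ⇒ V=94.8968 exercise | (k=7,j=2): S=72.8361, K−S=74.8039, hold=73.6991 ⇒ V=74.8039 exercise | (k=7,j=3): S=100.5836, K−S=47.0564, hold=45.9516 ⇒ V=47.0564 exercise | (k=7,j=4): S=138.9018, K−S=8.7382, hold=17.2562 ⇒ V=17.2562 continue | (k=7,j=5): S=191.8175, K−S=0.0000, hold=2.3008 ⇒ V=2.3008 continue | (k=7,j=6): S=264.8920, K−S=0.0000, hold=0.0000 ⇒ V=0.0000 continue | (k=7,j=7): S=365.8047, K−S=0.0000, hold=0.0000 ⇒ V=0.0000 continue  boundary S*=100.5836
step 6: (k=6,j=0): S=44.8824, K−S=102.7576, hold=101.6528 ⇒ V=102.7576 exercise | (k=6,j=1): S=61.9807, K−S=85.6593, hold=84.5545 ⇒ V=85.6593 exercise | (k=6,j=2): S=85.5927, K−S=62.0473, hold=60.9424 ⇒ V=62.0473 exercise | (k=6,j=3): S=118.2000, K−S=29.4400, hold=32.4185 ⇒ V=32.4185 continue | (k=6,j=4): S=163.2293, K−S=0.0000, hold=9.9577 ⇒ V=9.9577 continue | (k=6,j=5): S=225.4128, K−S=0.0000, hold=1.1806 ⇒ V=1.1806 continue | (k=6,j=6): S=311.2856, K−S=0.0000, hold=0.0000 ⇒ V=0.0000 continue  boundary S*=85.5927
step 5: (k=5,j=0): S=52.7432, K−S=94.8968, hold=93.7920 ⇒ V=94.8968 exercise | (k=5,j=1): S=72.8361, K−S=74.8039, hold=73.6991 ⇒ V=74.8039 exercise | (k=5,j=2): S=100.5836, K−S=47.0564, hold=47.3794 ⇒ V=47.3794 continue | (k=5,j=3): S=138.9018, K−S=8.7382, hold=21.4086 ⇒ V=21.4086 continue | (k=5,j=4): S=191.8175, K−S=0.0000, hold=5.6756 ⇒ V=5.6756 continue | (k=5,j=5): S=264.8920, K−S=0.0000, hold=0.6058 ⇒ V=0.6058 continue  boundary S*=72.8361
step 4: (k=4,j=0): S=61.9807, K−S=85.6593, hold=84.5545 ⇒ V=85.6593 exercise | (k=4,j=1): S=85.5927, K−S=62.0473, hold=61.0973 ⇒ V=62.0473 exercise | (k=4,j=2): S=118.2000, K−S=29.4400, hold=34.5749 ⇒ V=34.5749 continue | (k=4,j=3): S=163.2293, K−S=0.0000, hold=13.7063 ⇒ V=13.7063 continue | (k=4,j=4): S=225.4128, K−S=0.0000, hold=3.2028 ⇒ V=3.2028 continue  boundary S*=85.5927
step 3: (k=3,j=0): S=72.8361, K−S=74.8039, hold=73.6991 ⇒ V=74.8039 exercise | (k=3,j=1): S=100.5836, K−S=47.0564, hold=48.4132 ⇒ V=48.4132 continue | (k=3,j=2): S=138.9018, K−S=8.7382, hold=24.3121 ⇒ V=24.3121 continue | (k=3,j=3): S=191.8175, K−S=0.0000, hold=8.5685 ⇒ V=8.5685 continue  boundary S*=72.8361
step 2: (k=2,j=0): S=85.5927, K−S=62.0473, hold=61.5928 ⇒ V=62.0473 exercise | (k=2,j=1): S=118.2000, K−S=29.4400, hold=36.4972 ⇒ V=36.4972 continue | (k=2,j=2): S=163.2293, K−S=0.0000, hold=16.5829 ⇒ V=16.5829 continue  boundary S*=85.5927
step 1: (k=1,j=0): S=100.5836, K−S=47.0564, hold=49.3347 ⇒ V=49.3347 continue | (k=1,j=1): S=138.9018, K−S=8.7382, hold=26.6775 ⇒ V=26.6775 continue  boundary S*=-
step 0: (k=0,j=0): S=118.2000, K−S=29.4400, hold=38.1040 ⇒ V=38.1040 continue  boundary S*=-

price = 38.1040
boundary = - - 85.5927 72.8361 85.5927 72.8361 85.5927 100.5836 118.2000
tree:
38.1040
49.3347 26.6775
62.0473 36.4972 16.5829
74.8039 48.4132 24.3121 8.5685
85.6593 62.0473 34.5749 13.7063 3.2028
94.8968 74.8039 47.3794 21.4086 5.6756 0.6058
102.7576 85.6593 62.0473 32.4185 9.9577 1.1806 0.0000
109.4468 94.8968 74.8039 47.0564 17.2562 2.3008 0.0000 0.0000
115.1391 102.7576 85.6593 62.0473 29.4400 4.4839 0.0000 0.0000 0.0000
119.9830 109.4468 94.8968 74.8039 47.0564 8.7382 0.0000 0.0000 0.0000 0.0000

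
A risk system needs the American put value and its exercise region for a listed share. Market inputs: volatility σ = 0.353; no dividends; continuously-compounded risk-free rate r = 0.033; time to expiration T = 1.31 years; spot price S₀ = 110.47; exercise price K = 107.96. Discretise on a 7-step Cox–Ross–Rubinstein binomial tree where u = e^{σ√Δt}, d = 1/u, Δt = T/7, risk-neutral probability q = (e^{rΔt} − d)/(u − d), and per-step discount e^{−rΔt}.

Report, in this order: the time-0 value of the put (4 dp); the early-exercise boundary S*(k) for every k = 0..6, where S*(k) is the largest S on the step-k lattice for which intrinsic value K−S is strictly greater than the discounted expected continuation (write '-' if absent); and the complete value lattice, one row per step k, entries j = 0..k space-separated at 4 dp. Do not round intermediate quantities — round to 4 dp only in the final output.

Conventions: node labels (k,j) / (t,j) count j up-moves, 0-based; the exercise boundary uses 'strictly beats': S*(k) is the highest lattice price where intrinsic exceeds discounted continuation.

params: Δt=0.18714 u=1.16498 d=0.85838 q=0.48210 e^(-rΔt)=0.99384
t_7 payoffs: 70.0282 56.4794 38.0911 13.1347 0.0000 0.0000 0.0000 0.0000
t_6: node(6,0) S=44.1899 payoff=63.7701 vs cont=63.1054 → 63.7701 [stop]  node(6,1) S=59.9741 payoff=47.9859 vs cont=47.3212 → 47.9859 [stop]  node(6,2) S=81.3962 payoff=26.5638 vs cont=25.8991 → 26.5638 [stop]  node(6,3) S=110.4700 payoff=0.0000 vs cont=6.7606 → 6.7606 [wait]  node(6,4) S=149.9287 payoff=0.0000 vs cont=0.0000 → 0.0000 [wait]  node(6,5) S=203.4816 payoff=0.0000 vs cont=0.0000 → 0.0000 [wait]  node(6,6) S=276.1629 payoff=0.0000 vs cont=0.0000 → 0.0000 [wait]  ⇒ S*(6)=81.3962
t_5: node(5,0) S=51.4806 payoff=56.4794 vs cont=55.8147 → 56.4794 [stop]  node(5,1) S=69.8689 payoff=38.0911 vs cont=37.4264 → 38.0911 [stop]  node(5,2) S=94.8253 payoff=13.1347 vs cont=16.9119 → 16.9119 [wait]  node(5,3) S=128.6958 payoff=0.0000 vs cont=3.4797 → 3.4797 [wait]  node(5,4) S=174.6646 payoff=0.0000 vs cont=0.0000 → 0.0000 [wait]  node(5,5) S=237.0529 payoff=0.0000 vs cont=0.0000 → 0.0000 [wait]  ⇒ S*(5)=69.8689
t_4: node(4,0) S=59.9741 payoff=47.9859 vs cont=47.3212 → 47.9859 [stop]  node(4,1) S=81.3962 payoff=26.5638 vs cont=27.7089 → 27.7089 [wait]  node(4,2) S=110.4700 payoff=0.0000 vs cont=10.3720 → 10.3720 [wait]  node(4,3) S=149.9287 payoff=0.0000 vs cont=1.7911 → 1.7911 [wait]  node(4,4) S=203.4816 payoff=0.0000 vs cont=0.0000 → 0.0000 [wait]  ⇒ S*(4)=59.9741
t_3: node(3,0) S=69.8689 payoff=38.0911 vs cont=37.9751 → 38.0911 [stop]  node(3,1) S=94.8253 payoff=13.1347 vs cont=19.2316 → 19.2316 [wait]  node(3,2) S=128.6958 payoff=0.0000 vs cont=6.1967 → 6.1967 [wait]  node(3,3) S=174.6646 payoff=0.0000 vs cont=0.9219 → 0.9219 [wait]  ⇒ S*(3)=69.8689
t_2: node(2,0) S=81.3962 payoff=26.5638 vs cont=28.8204 → 28.8204 [wait]  node(2,1) S=110.4700 payoff=0.0000 vs cont=12.8677 → 12.8677 [wait]  node(2,2) S=149.9287 payoff=0.0000 vs cont=3.6312 → 3.6312 [wait]  ⇒ S*(2)=-
t_1: node(1,0) S=94.8253 payoff=13.1347 vs cont=20.9995 → 20.9995 [wait]  node(1,1) S=128.6958 payoff=0.0000 vs cont=8.3630 → 8.3630 [wait]  ⇒ S*(1)=-
t_0: node(0,0) S=110.4700 payoff=0.0000 vs cont=14.8156 → 14.8156 [wait]  ⇒ S*(0)=-

price = 14.8156
boundary = - - - 69.8689 59.9741 69.8689 81.3962
tree:
14.8156
20.9995 8.3630
28.8204 12.8677 3.6312
38.0911 19.2316 6.1967 0.9219
47.9859 27.7089 10.3720 1.7911 0.0000
56.4794 38.0911 16.9119 3.4797 0.0000 0.0000
63.7701 47.9859 26.5638 6.7606 0.0000 0.0000 0.0000
70.0282 56.4794 38.0911 13.1347 0.0000 0.0000 0.0000 0.0000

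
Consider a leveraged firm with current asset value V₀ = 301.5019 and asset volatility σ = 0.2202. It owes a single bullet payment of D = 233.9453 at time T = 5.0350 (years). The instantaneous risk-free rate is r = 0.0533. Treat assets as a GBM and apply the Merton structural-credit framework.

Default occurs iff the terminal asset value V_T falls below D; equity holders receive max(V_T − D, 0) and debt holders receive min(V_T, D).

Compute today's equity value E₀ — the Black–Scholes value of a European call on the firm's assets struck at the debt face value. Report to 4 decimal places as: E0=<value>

Work the structural quantities from V₀ = 301.5019 against face 233.9453:
d₁ = [ln(V₀/D) + (r + σ²/2)T] / (σ√T)
   = [ln(301.5019/233.9453) + (0.0533 + 0.5·0.2202²)·5.0350] / (0.2202·√5.0350)
   = [0.253689 + 0.390434] / 0.494103 = 1.303622
d₂ = d₁ − σ√T = 1.303622 − 0.494103 = 0.809520
N(d₁) = 0.903819,  N(d₂) = 0.790892,  e^(−rT) = 0.764628
E₀ = V₀·N(d₁) − D·e^(−rT)·N(d₂)
   = 301.5019·0.903819 − 233.9453·0.764628·0.790892 = 131.027406

E0=131.0274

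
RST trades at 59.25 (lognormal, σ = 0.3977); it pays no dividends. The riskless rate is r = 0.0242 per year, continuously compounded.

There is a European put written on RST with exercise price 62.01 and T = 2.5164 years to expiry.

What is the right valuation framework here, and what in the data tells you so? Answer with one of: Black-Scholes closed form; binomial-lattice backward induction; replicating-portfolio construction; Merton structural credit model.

framework: Black-Scholes closed form

Key observation: the strike-62.01 put on RST is European-exercise on a continuously-modelled lognormal underlying, so its value is a single closed-form evaluation.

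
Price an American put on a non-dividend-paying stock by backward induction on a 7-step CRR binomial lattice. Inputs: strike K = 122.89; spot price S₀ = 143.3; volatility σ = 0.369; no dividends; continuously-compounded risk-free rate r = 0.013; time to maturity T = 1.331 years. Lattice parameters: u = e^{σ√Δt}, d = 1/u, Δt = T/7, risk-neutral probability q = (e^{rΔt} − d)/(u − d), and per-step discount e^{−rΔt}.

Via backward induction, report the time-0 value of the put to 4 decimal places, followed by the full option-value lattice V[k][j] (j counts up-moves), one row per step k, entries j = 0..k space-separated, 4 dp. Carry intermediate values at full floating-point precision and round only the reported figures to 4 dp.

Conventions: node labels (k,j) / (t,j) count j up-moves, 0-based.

price = 12.3426
tree:
12.3426
18.2135 5.7212
26.1015 9.3258 1.6460
36.0657 14.8910 3.0367 0.0707
47.6017 23.1176 5.6002 0.1331 0.0000
58.7915 34.4584 10.3232 0.2506 0.0000 0.0000
68.3182 47.6017 19.0208 0.4717 0.0000 0.0000 0.0000
76.4290 58.7915 34.4584 0.8881 0.0000 0.0000 0.0000 0.0000

params: Δt=0.19014 u=1.17457 d=0.85137 q=0.46752 e^(-rΔt)=0.99753
t_7 payoffs: 76.4290 58.7915 34.4584 0.8881 0.0000 0.0000 0.0000 0.0000
k=6: node(6,0) S=54.5718 payoff=68.3182 vs cont=68.0148 → 68.3182 [stop]  node(6,1) S=75.2883 payoff=47.6017 vs cont=47.2983 → 47.6017 [stop]  node(6,2) S=103.8692 payoff=19.0208 vs cont=18.7174 → 19.0208 [stop]  node(6,3) S=143.3000 payoff=0.0000 vs cont=0.4717 → 0.4717 [wait]  node(6,4) S=197.6995 payoff=0.0000 vs cont=0.0000 → 0.0000 [wait]  node(6,5) S=272.7500 payoff=0.0000 vs cont=0.0000 → 0.0000 [wait]  node(6,6) S=376.2912 payoff=0.0000 vs cont=0.0000 → 0.0000 [wait]
k=5: node(5,0) S=64.0985 payoff=58.7915 vs cont=58.4881 → 58.7915 [stop]  node(5,1) S=88.4316 payoff=34.4584 vs cont=34.1551 → 34.4584 [stop]  node(5,2) S=122.0019 payoff=0.8881 vs cont=10.3232 → 10.3232 [wait]  node(5,3) S=168.3162 payoff=0.0000 vs cont=0.2506 → 0.2506 [wait]  node(5,4) S=232.2122 payoff=0.0000 vs cont=0.0000 → 0.0000 [wait]  node(5,5) S=320.3645 payoff=0.0000 vs cont=0.0000 → 0.0000 [wait]
k=4: node(4,0) S=75.2883 payoff=47.6017 vs cont=47.2983 → 47.6017 [stop]  node(4,1) S=103.8692 payoff=19.0208 vs cont=23.1176 → 23.1176 [wait]  node(4,2) S=143.3000 payoff=0.0000 vs cont=5.6002 → 5.6002 [wait]  node(4,3) S=197.6995 payoff=0.0000 vs cont=0.1331 → 0.1331 [wait]  node(4,4) S=272.7500 payoff=0.0000 vs cont=0.0000 → 0.0000 [wait]
k=3: node(3,0) S=88.4316 payoff=34.4584 vs cont=36.0657 → 36.0657 [wait]  node(3,1) S=122.0019 payoff=0.8881 vs cont=14.8910 → 14.8910 [wait]  node(3,2) S=168.3162 payoff=0.0000 vs cont=3.0367 → 3.0367 [wait]  node(3,3) S=232.2122 payoff=0.0000 vs cont=0.0707 → 0.0707 [wait]
k=2: node(2,0) S=103.8692 payoff=19.0208 vs cont=26.1015 → 26.1015 [wait]  node(2,1) S=143.3000 payoff=0.0000 vs cont=9.3258 → 9.3258 [wait]  node(2,2) S=197.6995 payoff=0.0000 vs cont=1.6460 → 1.6460 [wait]
k=1: node(1,0) S=122.0019 payoff=0.8881 vs cont=18.2135 → 18.2135 [wait]  node(1,1) S=168.3162 payoff=0.0000 vs cont=5.7212 → 5.7212 [wait]
k=0: node(0,0) S=143.3000 payoff=0.0000 vs cont=12.3426 → 12.3426 [wait]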